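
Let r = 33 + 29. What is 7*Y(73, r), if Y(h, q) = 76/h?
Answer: 532/73 ≈ 7.2877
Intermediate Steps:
r = 62
7*Y(73, r) = 7*(76/73) = 532/73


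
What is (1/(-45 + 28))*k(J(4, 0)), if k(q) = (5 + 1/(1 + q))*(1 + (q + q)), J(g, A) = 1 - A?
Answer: -33/34 ≈ -0.97059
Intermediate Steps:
k(q) = (1 + 2*q)*(5 + 1/(1 + q)) (k(q) = (5 + 1/(1 + q))*(1 + 2*q) = (1 + 2*q)*(5 + 1/(1 + q)))
(1/(-45 + 28))*k(J(4, 0)) = (1/(-45 + 28))*((6 + 10*(1 - 1*0)**2 + 17*(1 - 1*0))/(1 + (1 - 1*0))) = (1/(-17))*((6 + 10*(1 + 0)**2 + 17*(1 + 0))/(1 + (1 + 0))) = (-1/17*1)*((6 + 10*1**2 + 17*1)/(1 + 1)) = -(6 + 10*1 + 17)/(17*2) = -(6 + 10 + 17)/34 = -33/34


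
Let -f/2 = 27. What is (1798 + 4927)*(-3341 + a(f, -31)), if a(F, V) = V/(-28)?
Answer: -628901825/28 ≈ -2.2461e+7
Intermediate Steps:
f = -54 (f = -2*27 = -54)
a(F, V) = -V/28 (a(F, V) = V*(-1/28) = -V/28)
(1798 + 4927)*(-3341 + a(f, -31)) = (1798 + 4927)*(-3341 - 1/28*(-31)) = 6725*(-3341 + 31/28) = 6725*(-93517/28) = -628901825/28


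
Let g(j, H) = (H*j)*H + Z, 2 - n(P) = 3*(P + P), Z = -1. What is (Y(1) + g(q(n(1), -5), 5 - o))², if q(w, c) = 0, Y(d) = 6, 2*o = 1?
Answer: 25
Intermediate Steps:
o = ½ (o = (½)*1 = ½ ≈ 0.50000)
n(P) = 2 - 6*P (n(P) = 2 - 3*(P + P) = 2 - 3*2*P = 2 - 6*P)
g(j, H) = -1 + j*H² (g(j, H) = (H*j)*H - 1 = j*H² - 1 = -1 + j*H²)
(Y(1) + g(q(n(1), -5), 5 - o))² = (6 + (-1 + 0*(5 - 1*½)²))² = (6 + (-1 + 0*(5 - ½)²))² = (6 + (-1 + 0*(9/2)²))² = (6 + (-1 + 0*(81/4)))² = (6 + (-1 + 0))² = (6 - 1)² = 5² = 25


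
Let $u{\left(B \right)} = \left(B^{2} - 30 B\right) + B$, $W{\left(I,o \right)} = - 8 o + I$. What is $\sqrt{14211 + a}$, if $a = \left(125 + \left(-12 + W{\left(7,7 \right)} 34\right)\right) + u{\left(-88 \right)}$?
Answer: $\sqrt{22954} \approx 151.51$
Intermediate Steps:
$W{\left(I,o \right)} = I - 8 o$
$u{\left(B \right)} = B^{2} - 29 B$
$a = 8743$ ($a = \left(125 + \left(-12 + \left(7 - 56\right) 34\right)\right) - 88 \left(-29 - 88\right) = \left(125 + \left(-12 + \left(7 - 56\right) 34\right)\right) - -10296 = \left(125 - 1678\right) + 10296 = -1553 + 10296 = 8743$)
$\sqrt{14211 + a} = \sqrt{14211 + 8743} = \sqrt{22954}$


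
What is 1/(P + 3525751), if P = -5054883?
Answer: -1/1529132 ≈ -6.5397e-7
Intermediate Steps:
1/(P + 3525751) = 1/(-5054883 + 3525751) = 1/(-1529132) = -1/1529132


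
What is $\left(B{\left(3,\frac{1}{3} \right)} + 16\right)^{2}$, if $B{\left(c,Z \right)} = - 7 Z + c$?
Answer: $\frac{2500}{9} \approx 277.78$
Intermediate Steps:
$B{\left(c,Z \right)} = c - 7 Z$
$\left(B{\left(3,\frac{1}{3} \right)} + 16\right)^{2} = \left(\left(3 - \frac{7}{3}\right) + 16\right)^{2} = \left(\frac{2}{3} + 16\right)^{2} = \left(\frac{50}{3}\right)^{2} = \frac{2500}{9}$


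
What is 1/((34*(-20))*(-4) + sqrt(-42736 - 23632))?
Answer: 5/13722 - I*sqrt(1037)/933096 ≈ 0.00036438 - 3.4511e-5*I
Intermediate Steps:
1/((34*(-20))*(-4) + sqrt(-42736 - 23632)) = 1/(-680*(-4) + sqrt(-66368)) = 1/(2720 + 8*I*sqrt(1037))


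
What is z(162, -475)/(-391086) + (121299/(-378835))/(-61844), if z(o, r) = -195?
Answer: 769338221669/1527104252684940 ≈ 0.00050379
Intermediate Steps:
z(162, -475)/(-391086) + (121299/(-378835))/(-61844) = -195/(-391086) + (121299/(-378835))/(-61844) = -195*(-1/391086) + (121299*(-1/378835))*(-1/61844) = 65/130362 - 121299/378835*(-1/61844) = 65/130362 + 121299/23428671740 = 769338221669/1527104252684940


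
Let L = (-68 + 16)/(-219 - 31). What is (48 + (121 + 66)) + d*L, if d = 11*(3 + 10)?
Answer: 33093/125 ≈ 264.74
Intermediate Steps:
d = 143 (d = 11*13 = 143)
L = 26/125 (L = -52/(-250) = -52*(-1/250) = 26/125 ≈ 0.20800)
(48 + (121 + 66)) + d*L = (48 + (121 + 66)) + 143*(26/125) = (48 + 187) + 3718/125 = 235 + 3718/125 = 33093/125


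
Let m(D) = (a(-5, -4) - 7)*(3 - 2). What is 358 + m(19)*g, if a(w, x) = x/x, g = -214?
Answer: 1642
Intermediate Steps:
a(w, x) = 1
m(D) = -6 (m(D) = (1 - 7)*(3 - 2) = -6*1 = -6)
358 + m(19)*g = 358 - 6*(-214) = 358 + 1284 = 1642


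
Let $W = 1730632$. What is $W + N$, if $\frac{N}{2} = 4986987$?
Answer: $11704606$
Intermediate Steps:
$N = 9973974$ ($N = 2 \cdot 4986987 = 9973974$)
$W + N = 1730632 + 9973974 = 11704606$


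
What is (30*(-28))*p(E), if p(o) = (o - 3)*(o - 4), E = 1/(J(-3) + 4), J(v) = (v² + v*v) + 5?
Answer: -2396800/243 ≈ -9863.4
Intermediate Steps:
J(v) = 5 + 2*v² (J(v) = (v² + v²) + 5 = 2*v² + 5 = 5 + 2*v²)
E = 1/27 (E = 1/((5 + 2*(-3)²) + 4) = 1/((5 + 2*9) + 4) = 1/((5 + 18) + 4) = 1/(23 + 4) = 1/27 ≈ 0.037037)
p(o) = (-4 + o)*(-3 + o) (p(o) = (-3 + o)*(-4 + o) = (-4 + o)*(-3 + o))
(30*(-28))*p(E) = (30*(-28))*(12 + (1/27)² - 7*1/27) = -840*(12 + 1/729 - 7/27) = -840*8560/729 = -2396800/243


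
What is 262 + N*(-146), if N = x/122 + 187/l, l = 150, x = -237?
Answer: 1663514/4575 ≈ 363.61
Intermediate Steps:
N = -3184/4575 (N = -237/122 + 187/150 = -3184/4575 ≈ -0.69596)
262 + N*(-146) = 262 - 3184/4575*(-146) = 262 + 464864/4575 = 1663514/4575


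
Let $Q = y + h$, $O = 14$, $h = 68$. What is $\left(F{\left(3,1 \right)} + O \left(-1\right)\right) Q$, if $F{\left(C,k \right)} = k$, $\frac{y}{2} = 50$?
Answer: $-2184$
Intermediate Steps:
$y = 100$ ($y = 2 \cdot 50 = 100$)
$Q = 168$ ($Q = 100 + 68 = 168$)
$\left(F{\left(3,1 \right)} + O \left(-1\right)\right) Q = \left(1 + 14 \left(-1\right)\right) 168 = \left(1 - 14\right) 168 = \left(-13\right) 168 = -2184$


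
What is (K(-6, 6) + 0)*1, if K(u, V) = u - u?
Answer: 0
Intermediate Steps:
K(u, V) = 0
(K(-6, 6) + 0)*1 = (0 + 0)*1 = 0*1 = 0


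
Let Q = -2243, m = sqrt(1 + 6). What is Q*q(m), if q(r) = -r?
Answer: 2243*sqrt(7) ≈ 5934.4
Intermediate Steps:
m = sqrt(7) ≈ 2.6458
Q*q(m) = -(-2243)*sqrt(7) = 2243*sqrt(7)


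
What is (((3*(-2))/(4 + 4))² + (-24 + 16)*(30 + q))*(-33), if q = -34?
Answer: -17193/16 ≈ -1074.6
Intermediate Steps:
(((3*(-2))/(4 + 4))² + (-24 + 16)*(30 + q))*(-33) = (((3*(-2))/(4 + 4))² + (-24 + 16)*(30 - 34))*(-33) = ((-6/8)² - 8*(-4))*(-33) = ((-6*⅛)² + 32)*(-33) = ((-¾)² + 32)*(-33) = (9/16 + 32)*(-33) = (521/16)*(-33) = -17193/16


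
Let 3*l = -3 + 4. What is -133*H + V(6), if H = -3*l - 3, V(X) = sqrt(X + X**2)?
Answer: 532 + sqrt(42) ≈ 538.48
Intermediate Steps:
l = 1/3 (l = (-3 + 4)/3 = (1/3)*1 = 1/3 ≈ 0.33333)
H = -4 (H = -3*1/3 - 3 = -1 - 3 = -4)
-133*H + V(6) = -133*(-4) + sqrt(6*(1 + 6)) = 532 + sqrt(6*7) = 532 + sqrt(42)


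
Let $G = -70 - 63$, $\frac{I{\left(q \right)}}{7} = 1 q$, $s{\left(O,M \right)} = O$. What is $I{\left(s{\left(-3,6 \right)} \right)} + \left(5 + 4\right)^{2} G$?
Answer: $-10794$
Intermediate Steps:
$I{\left(q \right)} = 7 q$ ($I{\left(q \right)} = 7 \cdot 1 q = 7 q$)
$G = -133$
$I{\left(s{\left(-3,6 \right)} \right)} + \left(5 + 4\right)^{2} G = 7 \left(-3\right) + \left(5 + 4\right)^{2} \left(-133\right) = -21 + 9^{2} \left(-133\right) = -21 + 81 \left(-133\right) = -21 - 10773 = -10794$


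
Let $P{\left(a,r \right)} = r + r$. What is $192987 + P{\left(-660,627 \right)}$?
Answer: $194241$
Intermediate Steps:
$P{\left(a,r \right)} = 2 r$
$192987 + P{\left(-660,627 \right)} = 192987 + 2 \cdot 627 = 192987 + 1254 = 194241$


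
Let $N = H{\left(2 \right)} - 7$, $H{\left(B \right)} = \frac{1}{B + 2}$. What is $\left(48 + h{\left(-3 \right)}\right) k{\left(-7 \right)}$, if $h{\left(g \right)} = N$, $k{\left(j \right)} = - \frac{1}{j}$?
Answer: $\frac{165}{28} \approx 5.8929$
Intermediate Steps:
$H{\left(B \right)} = \frac{1}{2 + B}$
$N = - \frac{27}{4}$ ($N = \frac{1}{2 + 2} - 7 = \frac{1}{4} - 7 = - \frac{27}{4} \approx -6.75$)
$h{\left(g \right)} = - \frac{27}{4}$
$\left(48 + h{\left(-3 \right)}\right) k{\left(-7 \right)} = \left(48 - \frac{27}{4}\right) \left(- \frac{1}{-7}\right) = \frac{165 \left(\left(-1\right) \left(- \frac{1}{7}\right)\right)}{4} = \frac{165}{4} \cdot \frac{1}{7} = \frac{165}{28}$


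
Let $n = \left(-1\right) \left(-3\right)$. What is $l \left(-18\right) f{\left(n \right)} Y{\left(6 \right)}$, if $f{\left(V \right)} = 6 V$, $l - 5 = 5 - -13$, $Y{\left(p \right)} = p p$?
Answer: $-268272$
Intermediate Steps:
$n = 3$
$Y{\left(p \right)} = p^{2}$
$l = 23$ ($l = 5 + \left(5 - -13\right) = 5 + \left(5 + \left(16 - 3\right)\right) = 5 + \left(5 + 13\right) = 5 + 18 = 23$)
$l \left(-18\right) f{\left(n \right)} Y{\left(6 \right)} = 23 \left(-18\right) 6 \cdot 3 \cdot 6^{2} = \left(-414\right) 18 \cdot 36 = \left(-7452\right) 36 = -268272$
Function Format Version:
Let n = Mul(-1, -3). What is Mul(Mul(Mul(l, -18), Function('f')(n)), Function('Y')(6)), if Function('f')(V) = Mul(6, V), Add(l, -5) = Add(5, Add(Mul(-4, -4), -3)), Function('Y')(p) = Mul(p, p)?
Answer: -268272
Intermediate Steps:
n = 3
Function('Y')(p) = Pow(p, 2)
l = 23 (l = Add(5, Add(5, Add(Mul(-4, -4), -3))) = Add(5, Add(5, Add(16, -3))) = Add(5, Add(5, 13)) = Add(5, 18) = 23)
Mul(Mul(Mul(l, -18), Function('f')(n)), Function('Y')(6)) = Mul(Mul(Mul(23, -18), Mul(6, 3)), Pow(6, 2)) = Mul(Mul(-414, 18), 36) = Mul(-7452, 36) = -268272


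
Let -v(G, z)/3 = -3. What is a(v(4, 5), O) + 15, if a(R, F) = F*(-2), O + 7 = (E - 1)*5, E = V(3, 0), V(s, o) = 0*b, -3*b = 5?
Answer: 39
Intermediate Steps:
b = -5/3 (b = -⅓*5 = -5/3 ≈ -1.6667)
V(s, o) = 0 (V(s, o) = 0*(-5/3) = 0)
v(G, z) = 9 (v(G, z) = -3*(-3) = 9)
E = 0
O = -12 (O = -7 + (0 - 1)*5 = -7 - 1*5 = -7 - 5 = -12)
a(R, F) = -2*F
a(v(4, 5), O) + 15 = -2*(-12) + 15 = 24 + 15 = 39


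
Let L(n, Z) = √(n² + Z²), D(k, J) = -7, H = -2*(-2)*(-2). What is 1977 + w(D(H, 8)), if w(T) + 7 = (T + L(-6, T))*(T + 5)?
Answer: 1984 - 2*√85 ≈ 1965.6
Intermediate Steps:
H = -8 (H = 4*(-2) = -8)
L(n, Z) = √(Z² + n²)
w(T) = -7 + (5 + T)*(T + √(36 + T²)) (w(T) = -7 + (T + √(T² + (-6)²))*(T + 5) = -7 + (T + √(T² + 36))*(5 + T) = -7 + (T + √(36 + T²))*(5 + T) = -7 + (5 + T)*(T + √(36 + T²)))
1977 + w(D(H, 8)) = 1977 + (-7 + (-7)² + 5*(-7) + 5*√(36 + (-7)²) - 7*√(36 + (-7)²)) = 1977 + (-7 + 49 - 35 + 5*√(36 + 49) - 7*√(36 + 49)) = 1977 + (-7 + 49 - 35 + 5*√85 - 7*√85) = 1977 + (7 - 2*√85) = 1984 - 2*√85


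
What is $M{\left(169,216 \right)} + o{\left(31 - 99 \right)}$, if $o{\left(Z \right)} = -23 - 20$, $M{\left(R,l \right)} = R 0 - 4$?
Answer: $-47$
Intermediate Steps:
$M{\left(R,l \right)} = -4$ ($M{\left(R,l \right)} = 0 - 4 = -4$)
$o{\left(Z \right)} = -43$
$M{\left(169,216 \right)} + o{\left(31 - 99 \right)} = -4 - 43 = -47$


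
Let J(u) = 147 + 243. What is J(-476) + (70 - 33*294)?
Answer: -9242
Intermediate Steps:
J(u) = 390
J(-476) + (70 - 33*294) = 390 + (70 - 33*294) = 390 + (70 - 9702) = 390 - 9632 = -9242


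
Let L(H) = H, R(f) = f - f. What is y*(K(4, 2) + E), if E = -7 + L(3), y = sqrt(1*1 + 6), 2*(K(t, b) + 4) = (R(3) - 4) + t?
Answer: -8*sqrt(7) ≈ -21.166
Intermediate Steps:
R(f) = 0
K(t, b) = -6 + t/2 (K(t, b) = -4 + ((0 - 4) + t)/2 = -4 + (-4 + t)/2 = -4 + (-2 + t/2) = -6 + t/2)
y = sqrt(7) (y = sqrt(1 + 6) = sqrt(7) ≈ 2.6458)
E = -4 (E = -7 + 3 = -4)
y*(K(4, 2) + E) = sqrt(7)*((-6 + (1/2)*4) - 4) = sqrt(7)*((-6 + 2) - 4) = sqrt(7)*(-4 - 4) = sqrt(7)*(-8) = -8*sqrt(7)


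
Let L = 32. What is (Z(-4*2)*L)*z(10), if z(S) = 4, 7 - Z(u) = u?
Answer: 1920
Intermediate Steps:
Z(u) = 7 - u
(Z(-4*2)*L)*z(10) = ((7 - (-4)*2)*32)*4 = ((7 - 1*(-8))*32)*4 = ((7 + 8)*32)*4 = (15*32)*4 = 480*4 = 1920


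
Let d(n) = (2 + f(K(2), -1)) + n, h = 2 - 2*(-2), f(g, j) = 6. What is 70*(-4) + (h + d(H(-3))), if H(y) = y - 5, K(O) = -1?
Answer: -274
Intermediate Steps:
h = 6 (h = 2 + 4 = 6)
H(y) = -5 + y
d(n) = 8 + n (d(n) = (2 + 6) + n = 8 + n)
70*(-4) + (h + d(H(-3))) = 70*(-4) + (6 + (8 + (-5 - 3))) = -280 + (6 + (8 - 8)) = -280 + (6 + 0) = -280 + 6 = -274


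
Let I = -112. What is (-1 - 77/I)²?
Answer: 25/256 ≈ 0.097656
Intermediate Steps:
(-1 - 77/I)² = (-1 - 77/(-112))² = (-1 - 77*(-1/112))² = (-1 + 11/16)² = (-5/16)² = 25/256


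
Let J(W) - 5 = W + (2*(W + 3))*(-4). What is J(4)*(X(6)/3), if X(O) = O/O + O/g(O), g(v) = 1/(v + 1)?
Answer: -2021/3 ≈ -673.67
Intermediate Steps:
g(v) = 1/(1 + v)
X(O) = 1 + O*(1 + O) (X(O) = O/O + O/(1/(1 + O)) = 1 + O*(1 + O))
J(W) = -19 - 7*W (J(W) = 5 + (W + (2*(W + 3))*(-4)) = 5 + (W + (2*(3 + W))*(-4)) = 5 + (W + (6 + 2*W)*(-4)) = 5 + (W + (-24 - 8*W)) = 5 + (-24 - 7*W) = -19 - 7*W)
J(4)*(X(6)/3) = (-19 - 7*4)*((1 + 6*(1 + 6))/3) = (-19 - 28)*((1 + 6*7)*(⅓)) = -47*(1 + 42)/3 = -2021/3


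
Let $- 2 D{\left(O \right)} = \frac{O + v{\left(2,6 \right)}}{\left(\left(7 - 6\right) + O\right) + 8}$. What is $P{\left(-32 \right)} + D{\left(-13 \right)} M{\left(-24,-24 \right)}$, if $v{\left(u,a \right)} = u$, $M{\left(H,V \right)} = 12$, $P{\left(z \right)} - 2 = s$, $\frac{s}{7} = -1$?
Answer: $- \frac{43}{2} \approx -21.5$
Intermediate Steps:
$s = -7$ ($s = 7 \left(-1\right) = -7$)
$P{\left(z \right)} = -5$ ($P{\left(z \right)} = 2 - 7 = -5$)
$D{\left(O \right)} = - \frac{2 + O}{2 \left(9 + O\right)}$ ($D{\left(O \right)} = - \frac{\left(O + 2\right) \frac{1}{\left(\left(7 - 6\right) + O\right) + 8}}{2} = - \frac{\left(2 + O\right) \frac{1}{\left(1 + O\right) + 8}}{2} = - \frac{\left(2 + O\right) \frac{1}{9 + O}}{2} = - \frac{\frac{1}{9 + O} \left(2 + O\right)}{2} = - \frac{2 + O}{2 \left(9 + O\right)}$)
$P{\left(-32 \right)} + D{\left(-13 \right)} M{\left(-24,-24 \right)} = -5 + \frac{-2 - -13}{2 \left(9 - 13\right)} 12 = -5 + \frac{-2 + 13}{2 \left(-4\right)} 12 = -5 + \frac{1}{2} \left(- \frac{1}{4}\right) 11 \cdot 12 = -5 - \frac{33}{2} = - \frac{43}{2}$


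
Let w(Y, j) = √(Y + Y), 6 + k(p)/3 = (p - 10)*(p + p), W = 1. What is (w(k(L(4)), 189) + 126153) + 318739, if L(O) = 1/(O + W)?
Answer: 444892 + 4*I*√93/5 ≈ 4.4489e+5 + 7.7149*I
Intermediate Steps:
L(O) = 1/(1 + O) (L(O) = 1/(O + 1) = 1/(1 + O))
k(p) = -18 + 6*p*(-10 + p) (k(p) = -18 + 3*((p - 10)*(p + p)) = -18 + 3*((-10 + p)*(2*p)) = -18 + 3*(2*p*(-10 + p)) = -18 + 6*p*(-10 + p))
w(Y, j) = √2*√Y (w(Y, j) = √(2*Y) = √2*√Y)
(w(k(L(4)), 189) + 126153) + 318739 = (√2*√(-18 - 60/(1 + 4) + 6*(1/(1 + 4))²) + 126153) + 318739 = (√2*√(-18 - 60/5 + 6*(1/5)²) + 126153) + 318739 = (√2*√(-18 - 60*⅕ + 6*(⅕)²) + 126153) + 318739 = (√2*√(-18 - 12 + 6*(1/25)) + 126153) + 318739 = (√2*√(-18 - 12 + 6/25) + 126153) + 318739 = (√2*√(-744/25) + 126153) + 318739 = (√2*(2*I*√186/5) + 126153) + 318739 = (4*I*√93/5 + 126153) + 318739 = (126153 + 4*I*√93/5) + 318739 = 444892 + 4*I*√93/5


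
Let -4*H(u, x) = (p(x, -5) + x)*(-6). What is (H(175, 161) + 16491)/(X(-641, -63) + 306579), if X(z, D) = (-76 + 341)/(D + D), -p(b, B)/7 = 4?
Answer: 2103003/38628689 ≈ 0.054441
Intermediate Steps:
p(b, B) = -28 (p(b, B) = -7*4 = -28)
X(z, D) = 265/(2*D) (X(z, D) = 265/((2*D)) = 265*(1/(2*D)) = 265/(2*D))
H(u, x) = -42 + 3*x/2 (H(u, x) = -(-28 + x)*(-6)/4 = -(168 - 6*x)/4 = -42 + 3*x/2)
(H(175, 161) + 16491)/(X(-641, -63) + 306579) = ((-42 + (3/2)*161) + 16491)/((265/2)/(-63) + 306579) = ((-42 + 483/2) + 16491)/((265/2)*(-1/63) + 306579) = (399/2 + 16491)/(-265/126 + 306579) = 33381/(2*(38628689/126)) = (33381/2)*(126/38628689) = 2103003/38628689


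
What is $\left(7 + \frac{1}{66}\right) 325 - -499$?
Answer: $\frac{183409}{66} \approx 2778.9$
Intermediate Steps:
$\left(7 + \frac{1}{66}\right) 325 - -499 = \left(7 + \frac{1}{66}\right) 325 + 499 = \frac{463}{66} \cdot 325 + 499 = \frac{150475}{66} + 499 = \frac{183409}{66}$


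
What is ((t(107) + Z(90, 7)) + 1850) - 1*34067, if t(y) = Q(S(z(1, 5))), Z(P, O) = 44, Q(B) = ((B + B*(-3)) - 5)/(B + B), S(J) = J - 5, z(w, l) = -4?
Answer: -579127/18 ≈ -32174.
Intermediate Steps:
S(J) = -5 + J
Q(B) = (-5 - 2*B)/(2*B) (Q(B) = ((B - 3*B) - 5)/((2*B)) = (-2*B - 5)*(1/(2*B)) = (-5 - 2*B)*(1/(2*B)) = (-5 - 2*B)/(2*B))
t(y) = -13/18 (t(y) = (-5/2 - (-5 - 4))/(-5 - 4) = (-5/2 - 1*(-9))/(-9) = -(-5/2 + 9)/9 = -1/9*13/2 = -13/18)
((t(107) + Z(90, 7)) + 1850) - 1*34067 = ((-13/18 + 44) + 1850) - 1*34067 = (779/18 + 1850) - 34067 = 34079/18 - 34067 = -579127/18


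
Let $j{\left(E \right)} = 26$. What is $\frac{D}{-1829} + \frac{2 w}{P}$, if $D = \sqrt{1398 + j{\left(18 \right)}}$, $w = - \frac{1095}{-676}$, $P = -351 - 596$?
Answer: $- \frac{1095}{320086} - \frac{4 \sqrt{89}}{1829} \approx -0.024053$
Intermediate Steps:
$P = -947$
$w = \frac{1095}{676}$ ($w = \left(-1095\right) \left(- \frac{1}{676}\right) = \frac{1095}{676} \approx 1.6198$)
$D = 4 \sqrt{89}$ ($D = \sqrt{1398 + 26} = \sqrt{1424} = 4 \sqrt{89} \approx 37.736$)
$\frac{D}{-1829} + \frac{2 w}{P} = \frac{4 \sqrt{89}}{-1829} + \frac{2 \cdot \frac{1095}{676}}{-947} = 4 \sqrt{89} \left(- \frac{1}{1829}\right) + \frac{1095}{338} \left(- \frac{1}{947}\right) = - \frac{4 \sqrt{89}}{1829} - \frac{1095}{320086} = - \frac{1095}{320086} - \frac{4 \sqrt{89}}{1829}$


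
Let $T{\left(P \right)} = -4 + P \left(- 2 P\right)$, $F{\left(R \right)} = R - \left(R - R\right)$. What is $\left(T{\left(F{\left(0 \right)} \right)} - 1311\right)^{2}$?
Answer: $1729225$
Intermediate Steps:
$F{\left(R \right)} = R$ ($F{\left(R \right)} = R - 0 = R + 0 = R$)
$T{\left(P \right)} = -4 - 2 P^{2}$
$\left(T{\left(F{\left(0 \right)} \right)} - 1311\right)^{2} = \left(\left(-4 - 2 \cdot 0^{2}\right) - 1311\right)^{2} = \left(\left(-4 - 0\right) - 1311\right)^{2} = \left(\left(-4 + 0\right) - 1311\right)^{2} = \left(-4 - 1311\right)^{2} = \left(-1315\right)^{2} = 1729225$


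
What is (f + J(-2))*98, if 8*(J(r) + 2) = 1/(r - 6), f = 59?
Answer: 178703/32 ≈ 5584.5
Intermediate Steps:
J(r) = -2 + 1/(8*(-6 + r)) (J(r) = -2 + 1/(8*(r - 6)) = -2 + 1/(8*(-6 + r)))
(f + J(-2))*98 = (59 + (97 - 16*(-2))/(8*(-6 - 2)))*98 = (59 + (⅛)*(97 + 32)/(-8))*98 = (59 + (⅛)*(-⅛)*129)*98 = (59 - 129/64)*98 = (3647/64)*98 = 178703/32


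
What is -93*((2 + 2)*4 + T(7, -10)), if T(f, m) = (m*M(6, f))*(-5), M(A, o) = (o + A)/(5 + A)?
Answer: -76818/11 ≈ -6983.5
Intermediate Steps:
M(A, o) = (A + o)/(5 + A)
T(f, m) = -5*m*(6/11 + f/11) (T(f, m) = (m*((6 + f)/(5 + 6)))*(-5) = (m*((6 + f)/11))*(-5) = (m*(6/11 + f/11))*(-5) = -5*m*(6/11 + f/11))
-93*((2 + 2)*4 + T(7, -10)) = -93*((2 + 2)*4 - 5/11*(-10)*(6 + 7)) = -93*(4*4 - 5/11*(-10)*13) = -93*(16 + 650/11) = -93*826/11 = -76818/11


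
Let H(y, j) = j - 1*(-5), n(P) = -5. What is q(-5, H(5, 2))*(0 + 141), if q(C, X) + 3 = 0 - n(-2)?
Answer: 282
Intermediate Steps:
H(y, j) = 5 + j (H(y, j) = j + 5 = 5 + j)
q(C, X) = 2 (q(C, X) = -3 + (0 - 1*(-5)) = -3 + (0 + 5) = -3 + 5 = 2)
q(-5, H(5, 2))*(0 + 141) = 2*(0 + 141) = 2*141 = 282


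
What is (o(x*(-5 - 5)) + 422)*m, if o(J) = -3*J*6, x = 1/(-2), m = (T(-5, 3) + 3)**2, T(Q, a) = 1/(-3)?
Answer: 21248/9 ≈ 2360.9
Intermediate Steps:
T(Q, a) = -1/3
m = 64/9 (m = (-1/3 + 3)**2 = (8/3)**2 = 64/9 ≈ 7.1111)
x = -1/2 ≈ -0.50000
o(J) = -18*J
(o(x*(-5 - 5)) + 422)*m = (-(-9)*(-5 - 5) + 422)*(64/9) = (-(-9)*(-10) + 422)*(64/9) = (-18*5 + 422)*(64/9) = (-90 + 422)*(64/9) = 332*(64/9) = 21248/9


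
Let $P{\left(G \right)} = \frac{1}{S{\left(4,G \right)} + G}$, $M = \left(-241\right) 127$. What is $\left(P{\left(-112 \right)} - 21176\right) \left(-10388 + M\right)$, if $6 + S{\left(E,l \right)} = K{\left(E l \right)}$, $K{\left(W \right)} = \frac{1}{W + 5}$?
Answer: $\frac{3025364978919}{3485} \approx 8.6811 \cdot 10^{8}$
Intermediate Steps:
$K{\left(W \right)} = \frac{1}{5 + W}$
$S{\left(E,l \right)} = -6 + \frac{1}{5 + E l}$
$M = -30607$
$P{\left(G \right)} = \frac{1}{-6 + G + \frac{1}{5 + 4 G}}$ ($P{\left(G \right)} = \frac{1}{\left(-6 + \frac{1}{5 + 4 G}\right) + G} = \frac{1}{-6 + G + \frac{1}{5 + 4 G}}$)
$\left(P{\left(-112 \right)} - 21176\right) \left(-10388 + M\right) = \left(\frac{5 + 4 \left(-112\right)}{1 + \left(-6 - 112\right) \left(5 + 4 \left(-112\right)\right)} - 21176\right) \left(-10388 - 30607\right) = \left(\frac{5 - 448}{1 - 118 \left(5 - 448\right)} - 21176\right) \left(-40995\right) = \left(\frac{1}{1 - -52274} \left(-443\right) - 21176\right) \left(-40995\right) = \left(\frac{1}{1 + 52274} \left(-443\right) - 21176\right) \left(-40995\right) = \left(\frac{1}{52275} \left(-443\right) - 21176\right) \left(-40995\right) = \left(- \frac{443}{52275} - 21176\right) \left(-40995\right) = \left(- \frac{1106975843}{52275}\right) \left(-40995\right) = \frac{3025364978919}{3485}$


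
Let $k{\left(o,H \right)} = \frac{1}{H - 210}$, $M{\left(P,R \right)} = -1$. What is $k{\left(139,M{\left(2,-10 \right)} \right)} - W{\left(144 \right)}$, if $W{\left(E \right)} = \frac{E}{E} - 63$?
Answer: $\frac{13081}{211} \approx 61.995$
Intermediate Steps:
$k{\left(o,H \right)} = \frac{1}{-210 + H}$
$W{\left(E \right)} = -62$ ($W{\left(E \right)} = 1 - 63 = -62$)
$k{\left(139,M{\left(2,-10 \right)} \right)} - W{\left(144 \right)} = \frac{1}{-210 - 1} - -62 = \frac{1}{-211} + 62 = - \frac{1}{211} + 62 = \frac{13081}{211}$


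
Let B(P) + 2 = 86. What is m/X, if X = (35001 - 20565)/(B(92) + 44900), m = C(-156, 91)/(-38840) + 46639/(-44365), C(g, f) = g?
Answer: -507345808093/155469999735 ≈ -3.2633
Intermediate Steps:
m = -90226891/86156830 (m = -156/(-38840) + 46639/(-44365) = -156*(-1/38840) + 46639*(-1/44365) = 39/9710 - 46639/44365 = -90226891/86156830 ≈ -1.0472)
B(P) = 84 (B(P) = -2 + 86 = 84)
X = 3609/11246 (X = (35001 - 20565)/(84 + 44900) = 14436/44984 = 14436*(1/44984) = 3609/11246 ≈ 0.32091)
m/X = -90226891/(86156830*3609/11246) = -90226891/86156830*11246/3609 = -507345808093/155469999735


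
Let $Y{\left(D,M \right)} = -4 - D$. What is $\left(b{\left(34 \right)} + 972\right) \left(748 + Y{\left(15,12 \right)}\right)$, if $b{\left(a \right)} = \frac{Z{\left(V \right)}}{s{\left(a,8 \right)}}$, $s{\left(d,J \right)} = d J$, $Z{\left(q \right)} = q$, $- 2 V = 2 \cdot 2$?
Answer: $\frac{96367239}{136} \approx 7.0858 \cdot 10^{5}$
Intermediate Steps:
$V = -2$ ($V = - \frac{2 \cdot 2}{2} = \left(- \frac{1}{2}\right) 4 = -2$)
$s{\left(d,J \right)} = J d$
$b{\left(a \right)} = - \frac{1}{4 a}$ ($b{\left(a \right)} = - \frac{2}{8 a} = - 2 \frac{1}{8 a} = - \frac{1}{4 a}$)
$\left(b{\left(34 \right)} + 972\right) \left(748 + Y{\left(15,12 \right)}\right) = \left(- \frac{1}{4 \cdot 34} + 972\right) \left(748 - 19\right) = \left(\left(- \frac{1}{4}\right) \frac{1}{34} + 972\right) \left(748 - 19\right) = \left(- \frac{1}{136} + 972\right) \left(748 - 19\right) = \frac{132191}{136} \cdot 729 = \frac{96367239}{136}$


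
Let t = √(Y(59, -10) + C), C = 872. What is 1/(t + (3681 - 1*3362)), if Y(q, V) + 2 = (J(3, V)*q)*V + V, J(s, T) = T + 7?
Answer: 319/99131 - √2630/99131 ≈ 0.0027006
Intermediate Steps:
J(s, T) = 7 + T
Y(q, V) = -2 + V + V*q*(7 + V) (Y(q, V) = -2 + (((7 + V)*q)*V + V) = -2 + ((q*(7 + V))*V + V) = -2 + (V*q*(7 + V) + V) = -2 + (V + V*q*(7 + V)) = -2 + V + V*q*(7 + V))
t = √2630 (t = √((-2 - 10 - 10*59*(7 - 10)) + 872) = √((-2 - 10 - 10*59*(-3)) + 872) = √((-2 - 10 + 1770) + 872) = √(1758 + 872) = √2630 ≈ 51.284)
1/(t + (3681 - 1*3362)) = 1/(√2630 + (3681 - 1*3362)) = 1/(√2630 + (3681 - 3362)) = 1/(√2630 + 319) = 1/(319 + √2630)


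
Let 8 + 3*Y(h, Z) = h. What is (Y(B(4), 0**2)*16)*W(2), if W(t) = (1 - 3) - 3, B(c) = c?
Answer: 320/3 ≈ 106.67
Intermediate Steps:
Y(h, Z) = -8/3 + h/3
W(t) = -5 (W(t) = -2 - 3 = -5)
(Y(B(4), 0**2)*16)*W(2) = ((-8/3 + (1/3)*4)*16)*(-5) = ((-8/3 + 4/3)*16)*(-5) = -4/3*16*(-5) = -64/3*(-5) = 320/3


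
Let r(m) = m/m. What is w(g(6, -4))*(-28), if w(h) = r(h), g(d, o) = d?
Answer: -28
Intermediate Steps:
r(m) = 1
w(h) = 1
w(g(6, -4))*(-28) = 1*(-28) = -28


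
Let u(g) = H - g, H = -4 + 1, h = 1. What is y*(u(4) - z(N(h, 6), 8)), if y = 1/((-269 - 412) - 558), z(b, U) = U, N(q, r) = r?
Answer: 5/413 ≈ 0.012107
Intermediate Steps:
H = -3
u(g) = -3 - g
y = -1/1239 (y = 1/(-681 - 558) = 1/(-1239) = -1/1239 ≈ -0.00080710)
y*(u(4) - z(N(h, 6), 8)) = -((-3 - 1*4) - 1*8)/1239 = -((-3 - 4) - 8)/1239 = -(-7 - 8)/1239 = -1/1239*(-15) = 5/413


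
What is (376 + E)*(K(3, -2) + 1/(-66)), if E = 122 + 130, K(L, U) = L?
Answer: 61858/33 ≈ 1874.5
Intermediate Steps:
E = 252
(376 + E)*(K(3, -2) + 1/(-66)) = (376 + 252)*(3 + 1/(-66)) = 628*(3 - 1/66) = 628*(197/66) = 61858/33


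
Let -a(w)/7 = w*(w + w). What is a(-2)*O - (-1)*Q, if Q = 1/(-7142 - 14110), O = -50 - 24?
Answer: 88068287/21252 ≈ 4144.0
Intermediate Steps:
O = -74
a(w) = -14*w² (a(w) = -7*w*(w + w) = -7*w*2*w = -14*w²)
Q = -1/21252 (Q = 1/(-21252) = -1/21252 ≈ -4.7054e-5)
a(-2)*O - (-1)*Q = -14*(-2)²*(-74) - (-1)*(-1)/21252 = -14*4*(-74) - 1*1/21252 = -56*(-74) - 1/21252 = 4144 - 1/21252 = 88068287/21252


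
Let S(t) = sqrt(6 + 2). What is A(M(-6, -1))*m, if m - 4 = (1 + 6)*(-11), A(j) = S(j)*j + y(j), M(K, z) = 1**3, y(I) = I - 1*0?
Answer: -73 - 146*sqrt(2) ≈ -279.48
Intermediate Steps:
y(I) = I (y(I) = I + 0 = I)
S(t) = 2*sqrt(2) (S(t) = sqrt(8) = 2*sqrt(2))
M(K, z) = 1
A(j) = j + 2*j*sqrt(2) (A(j) = (2*sqrt(2))*j + j = 2*j*sqrt(2) + j = j + 2*j*sqrt(2))
m = -73 (m = 4 + (1 + 6)*(-11) = 4 + 7*(-11) = 4 - 77 = -73)
A(M(-6, -1))*m = (1*(1 + 2*sqrt(2)))*(-73) = (1 + 2*sqrt(2))*(-73) = -73 - 146*sqrt(2)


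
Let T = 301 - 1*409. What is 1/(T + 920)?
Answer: 1/812 ≈ 0.0012315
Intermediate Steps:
T = -108 (T = 301 - 409 = -108)
1/(T + 920) = 1/(-108 + 920) = 1/812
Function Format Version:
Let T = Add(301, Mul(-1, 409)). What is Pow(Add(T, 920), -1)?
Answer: Rational(1, 812) ≈ 0.0012315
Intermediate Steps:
T = -108 (T = Add(301, -409) = -108)
Pow(Add(T, 920), -1) = Pow(Add(-108, 920), -1) = Pow(812, -1) = Rational(1, 812)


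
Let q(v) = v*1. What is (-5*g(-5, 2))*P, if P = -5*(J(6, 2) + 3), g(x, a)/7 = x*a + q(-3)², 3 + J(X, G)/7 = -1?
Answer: 4375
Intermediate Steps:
q(v) = v
J(X, G) = -28 (J(X, G) = -21 + 7*(-1) = -21 - 7 = -28)
g(x, a) = 63 + 7*a*x (g(x, a) = 7*(x*a + (-3)²) = 7*(a*x + 9) = 7*(9 + a*x) = 63 + 7*a*x)
P = 125 (P = -5*(-28 + 3) = -5*(-25) = -1*(-125) = 125)
(-5*g(-5, 2))*P = -5*(63 + 7*2*(-5))*125 = -5*(63 - 70)*125 = -5*(-7)*125 = 35*125 = 4375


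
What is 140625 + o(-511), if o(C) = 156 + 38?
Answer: 140819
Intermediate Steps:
o(C) = 194
140625 + o(-511) = 140625 + 194 = 140819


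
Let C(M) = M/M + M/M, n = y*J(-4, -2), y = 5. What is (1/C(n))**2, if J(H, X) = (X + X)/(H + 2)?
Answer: 1/4 ≈ 0.25000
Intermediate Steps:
J(H, X) = 2*X/(2 + H) (J(H, X) = (2*X)/(2 + H) = 2*X/(2 + H))
n = 10 (n = 5*(2*(-2)/(2 - 4)) = 5*(2*(-2)/(-2)) = 5*(2*(-2)*(-1/2)) = 5*2 = 10)
C(M) = 2 (C(M) = 1 + 1 = 2)
(1/C(n))**2 = (1/2)**2 = 1/4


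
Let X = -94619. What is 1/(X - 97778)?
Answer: -1/192397 ≈ -5.1976e-6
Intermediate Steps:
1/(X - 97778) = 1/(-94619 - 97778) = 1/(-192397) = -1/192397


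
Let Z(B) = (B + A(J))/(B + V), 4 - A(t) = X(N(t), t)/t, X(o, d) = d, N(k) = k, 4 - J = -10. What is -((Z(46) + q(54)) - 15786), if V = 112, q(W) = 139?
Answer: 2472177/158 ≈ 15647.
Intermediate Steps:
J = 14 (J = 4 - 1*(-10) = 4 + 10 = 14)
A(t) = 3 (A(t) = 4 - t/t = 4 - 1*1 = 4 - 1 = 3)
Z(B) = (3 + B)/(112 + B) (Z(B) = (B + 3)/(B + 112) = (3 + B)/(112 + B))
-((Z(46) + q(54)) - 15786) = -(((3 + 46)/(112 + 46) + 139) - 15786) = -((49/158 + 139) - 15786) = -(22011/158 - 15786) = -1*(-2472177/158) = 2472177/158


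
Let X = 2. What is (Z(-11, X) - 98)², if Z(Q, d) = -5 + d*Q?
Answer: 15625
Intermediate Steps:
Z(Q, d) = -5 + Q*d
(Z(-11, X) - 98)² = ((-5 - 11*2) - 98)² = ((-5 - 22) - 98)² = (-27 - 98)² = (-125)² = 15625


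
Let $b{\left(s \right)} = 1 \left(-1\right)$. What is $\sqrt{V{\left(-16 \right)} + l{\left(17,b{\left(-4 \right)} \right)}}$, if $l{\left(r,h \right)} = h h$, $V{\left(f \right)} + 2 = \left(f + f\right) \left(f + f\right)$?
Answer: $\sqrt{1023} \approx 31.984$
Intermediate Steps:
$b{\left(s \right)} = -1$
$V{\left(f \right)} = -2 + 4 f^{2}$ ($V{\left(f \right)} = -2 + \left(f + f\right) \left(f + f\right) = -2 + 2 f 2 f = -2 + 4 f^{2}$)
$l{\left(r,h \right)} = h^{2}$
$\sqrt{V{\left(-16 \right)} + l{\left(17,b{\left(-4 \right)} \right)}} = \sqrt{\left(-2 + 4 \left(-16\right)^{2}\right) + \left(-1\right)^{2}} = \sqrt{\left(-2 + 4 \cdot 256\right) + 1} = \sqrt{\left(-2 + 1024\right) + 1} = \sqrt{1022 + 1} = \sqrt{1023}$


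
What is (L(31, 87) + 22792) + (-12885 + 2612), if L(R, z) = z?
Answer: 12606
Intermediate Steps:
(L(31, 87) + 22792) + (-12885 + 2612) = (87 + 22792) + (-12885 + 2612) = 22879 - 10273 = 12606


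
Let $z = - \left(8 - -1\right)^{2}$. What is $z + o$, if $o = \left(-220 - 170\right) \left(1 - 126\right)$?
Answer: $48669$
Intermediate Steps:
$o = 48750$ ($o = \left(-220 - 170\right) \left(-125\right) = \left(-390\right) \left(-125\right) = 48750$)
$z = -81$ ($z = - \left(8 + \left(-1 + 2\right)\right)^{2} = - \left(8 + 1\right)^{2} = - 9^{2} = \left(-1\right) 81 = -81$)
$z + o = -81 + 48750 = 48669$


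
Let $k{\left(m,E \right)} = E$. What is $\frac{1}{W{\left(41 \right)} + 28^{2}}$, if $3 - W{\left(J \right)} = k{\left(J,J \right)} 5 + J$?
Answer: $\frac{1}{541} \approx 0.0018484$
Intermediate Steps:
$W{\left(J \right)} = 3 - 6 J$ ($W{\left(J \right)} = 3 - \left(J 5 + J\right) = 3 - \left(5 J + J\right) = 3 - 6 J$)
$\frac{1}{W{\left(41 \right)} + 28^{2}} = \frac{1}{\left(3 - 246\right) + 28^{2}} = \frac{1}{\left(3 - 246\right) + 784} = \frac{1}{-243 + 784} = \frac{1}{541}$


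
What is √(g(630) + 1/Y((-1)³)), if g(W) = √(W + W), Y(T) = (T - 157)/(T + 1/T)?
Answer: √(79 + 37446*√35)/79 ≈ 5.9590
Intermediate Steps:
Y(T) = (-157 + T)/(T + 1/T)
g(W) = √2*√W (g(W) = √(2*W) = √2*√W)
√(g(630) + 1/Y((-1)³)) = √(√2*√630 + 1/((-1)³*(-157 + (-1)³)/(1 + ((-1)³)²))) = √(√2*(3*√70) + 1/(-(-157 - 1)/(1 + (-1)²))) = √(6*√35 + 1/(-1*(-158)/(1 + 1))) = √(6*√35 + 1/(-1*(-158)/2)) = √(6*√35 + 1/(-1*½*(-158))) = √(6*√35 + 1/79) = √(1/79 + 6*√35)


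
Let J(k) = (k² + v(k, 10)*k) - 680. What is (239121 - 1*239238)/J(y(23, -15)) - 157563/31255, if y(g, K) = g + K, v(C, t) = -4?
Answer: -1562603/321480 ≈ -4.8607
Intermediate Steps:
y(g, K) = K + g
J(k) = -680 + k² - 4*k (J(k) = (k² - 4*k) - 680 = -680 + k² - 4*k)
(239121 - 1*239238)/J(y(23, -15)) - 157563/31255 = (239121 - 1*239238)/(-680 + (-15 + 23)² - 4*(-15 + 23)) - 157563/31255 = (239121 - 239238)/(-680 + 8² - 4*8) - 157563*1/31255 = -117/(-680 + 64 - 32) - 22509/4465 = -117/(-648) - 22509/4465 = -117*(-1/648) - 22509/4465 = 13/72 - 22509/4465 = -1562603/321480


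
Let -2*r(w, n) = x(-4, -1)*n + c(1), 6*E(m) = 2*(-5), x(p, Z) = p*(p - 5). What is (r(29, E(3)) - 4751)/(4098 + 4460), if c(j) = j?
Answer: -9443/17116 ≈ -0.55171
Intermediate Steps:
x(p, Z) = p*(-5 + p)
E(m) = -5/3 (E(m) = (2*(-5))/6 = (1/6)*(-10) = -5/3)
r(w, n) = -1/2 - 18*n (r(w, n) = -((-4*(-5 - 4))*n + 1)/2 = -((-4*(-9))*n + 1)/2 = -(36*n + 1)/2 = -(1 + 36*n)/2 = -1/2 - 18*n)
(r(29, E(3)) - 4751)/(4098 + 4460) = ((-1/2 - 18*(-5/3)) - 4751)/(4098 + 4460) = ((-1/2 + 30) - 4751)/8558 = (59/2 - 4751)*(1/8558) = -9443/2*1/8558 = -9443/17116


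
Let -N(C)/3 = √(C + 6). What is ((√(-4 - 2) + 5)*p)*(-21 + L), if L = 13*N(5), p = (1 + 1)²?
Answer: 12*(-7 - 13*√11)*(5 + I*√6) ≈ -3007.0 - 1473.1*I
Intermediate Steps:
N(C) = -3*√(6 + C) (N(C) = -3*√(C + 6) = -3*√(6 + C))
p = 4 (p = 2² = 4)
L = -39*√11 (L = 13*(-3*√(6 + 5)) = 13*(-3*√11) = -39*√11 ≈ -129.35)
((√(-4 - 2) + 5)*p)*(-21 + L) = ((√(-4 - 2) + 5)*4)*(-21 - 39*√11) = ((√(-6) + 5)*4)*(-21 - 39*√11) = ((I*√6 + 5)*4)*(-21 - 39*√11) = ((5 + I*√6)*4)*(-21 - 39*√11) = (20 + 4*I*√6)*(-21 - 39*√11) = (-21 - 39*√11)*(20 + 4*I*√6)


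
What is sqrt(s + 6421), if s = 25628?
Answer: 3*sqrt(3561) ≈ 179.02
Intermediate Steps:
sqrt(s + 6421) = sqrt(25628 + 6421) = sqrt(32049) = 3*sqrt(3561)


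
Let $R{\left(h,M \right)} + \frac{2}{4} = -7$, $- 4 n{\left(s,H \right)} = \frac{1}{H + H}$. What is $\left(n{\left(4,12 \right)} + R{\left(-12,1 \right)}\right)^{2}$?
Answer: $\frac{519841}{9216} \approx 56.406$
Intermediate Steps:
$n{\left(s,H \right)} = - \frac{1}{8 H}$ ($n{\left(s,H \right)} = - \frac{1}{4 \left(H + H\right)} = - \frac{1}{4 \cdot 2 H} = - \frac{\frac{1}{2} \frac{1}{H}}{4} = - \frac{1}{8 H}$)
$R{\left(h,M \right)} = - \frac{15}{2}$ ($R{\left(h,M \right)} = - \frac{1}{2} - 7 = - \frac{15}{2}$)
$\left(n{\left(4,12 \right)} + R{\left(-12,1 \right)}\right)^{2} = \left(- \frac{1}{8 \cdot 12} - \frac{15}{2}\right)^{2} = \left(\left(- \frac{1}{8}\right) \frac{1}{12} - \frac{15}{2}\right)^{2} = \left(- \frac{1}{96} - \frac{15}{2}\right)^{2} = \left(- \frac{721}{96}\right)^{2} = \frac{519841}{9216}$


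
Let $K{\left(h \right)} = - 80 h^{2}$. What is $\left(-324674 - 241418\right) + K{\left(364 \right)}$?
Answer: $-11165772$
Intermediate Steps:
$\left(-324674 - 241418\right) + K{\left(364 \right)} = \left(-324674 - 241418\right) - 80 \cdot 364^{2} = -566092 - 10599680 = -11165772$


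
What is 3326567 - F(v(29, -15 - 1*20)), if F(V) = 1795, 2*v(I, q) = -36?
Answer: 3324772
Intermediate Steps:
v(I, q) = -18 (v(I, q) = (1/2)*(-36) = -18)
3326567 - F(v(29, -15 - 1*20)) = 3326567 - 1*1795 = 3326567 - 1795 = 3324772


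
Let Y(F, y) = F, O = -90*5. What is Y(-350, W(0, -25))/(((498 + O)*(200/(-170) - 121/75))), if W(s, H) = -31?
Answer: 74375/28456 ≈ 2.6137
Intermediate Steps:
O = -450
Y(-350, W(0, -25))/(((498 + O)*(200/(-170) - 121/75))) = -350*1/((498 - 450)*(200/(-170) - 121/75)) = -350*1/(48*(200*(-1/170) - 121*1/75)) = -350*1/(48*(-20/17 - 121/75)) = -350/(48*(-3557/1275)) = -350/(-56912/425) = -350*(-425/56912) = 74375/28456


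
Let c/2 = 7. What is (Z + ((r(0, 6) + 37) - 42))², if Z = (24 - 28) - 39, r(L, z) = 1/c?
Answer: 450241/196 ≈ 2297.1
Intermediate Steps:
c = 14 (c = 2*7 = 14)
r(L, z) = 1/14
Z = -43 (Z = -4 - 39 = -43)
(Z + ((r(0, 6) + 37) - 42))² = (-43 + ((1/14 + 37) - 42))² = (-43 + (519/14 - 42))² = (-43 - 69/14)² = (-671/14)² = 450241/196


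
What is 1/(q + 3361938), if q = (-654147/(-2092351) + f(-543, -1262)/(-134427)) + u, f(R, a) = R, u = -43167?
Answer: 93756155959/311155241158594843 ≈ 3.0132e-7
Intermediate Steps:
q = -4047142293893699/93756155959 (q = (-654147/(-2092351) - 543/(-134427)) - 43167 = (-654147*(-1/2092351) - 543*(-1/134427)) - 43167 = (654147/2092351 + 181/44809) - 43167 = 29690388454/93756155959 - 43167 = -4047142293893699/93756155959 ≈ -43167.)
1/(q + 3361938) = 1/(-4047142293893699/93756155959 + 3361938) = 1/(311155241158594843/93756155959) = 93756155959/311155241158594843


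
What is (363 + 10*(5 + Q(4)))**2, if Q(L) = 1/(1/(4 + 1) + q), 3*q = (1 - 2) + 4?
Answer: 1597696/9 ≈ 1.7752e+5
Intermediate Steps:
q = 1 (q = ((1 - 2) + 4)/3 = (-1 + 4)/3 = (1/3)*3 = 1)
Q(L) = 5/6 (Q(L) = 1/(1/(4 + 1) + 1) = 1/(1/5 + 1) = 1/(6/5) = 5/6)
(363 + 10*(5 + Q(4)))**2 = (363 + 10*(5 + 5/6))**2 = (363 + 10*(35/6))**2 = (363 + 175/3)**2 = (1264/3)**2 = 1597696/9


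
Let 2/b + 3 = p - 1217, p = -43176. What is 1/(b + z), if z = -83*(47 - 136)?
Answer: 22198/163976625 ≈ 0.00013537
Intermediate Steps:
b = -1/22198 (b = 2/(-3 + (-43176 - 1217)) = 2/(-3 - 44393) = 2/(-44396) = 2*(-1/44396) = -1/22198 ≈ -4.5049e-5)
z = 7387 (z = -83*(-89) = 7387)
1/(b + z) = 1/(-1/22198 + 7387) = 1/(163976625/22198) = 22198/163976625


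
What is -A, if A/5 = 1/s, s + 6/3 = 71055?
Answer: -5/71053 ≈ -7.0370e-5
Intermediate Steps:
s = 71053 (s = -2 + 71055 = 71053)
A = 5/71053 ≈ 7.0370e-5
-A = -1*5/71053 = -5/71053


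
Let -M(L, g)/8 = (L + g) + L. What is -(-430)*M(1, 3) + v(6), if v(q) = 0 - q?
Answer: -17206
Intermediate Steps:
M(L, g) = -16*L - 8*g (M(L, g) = -8*((L + g) + L) = -8*(g + 2*L) = -16*L - 8*g)
v(q) = -q
-(-430)*M(1, 3) + v(6) = -(-430)*(-16*1 - 8*3) - 1*6 = -(-430)*(-16 - 24) - 6 = -(-430)*(-40) - 6 = -43*400 - 6 = -17200 - 6 = -17206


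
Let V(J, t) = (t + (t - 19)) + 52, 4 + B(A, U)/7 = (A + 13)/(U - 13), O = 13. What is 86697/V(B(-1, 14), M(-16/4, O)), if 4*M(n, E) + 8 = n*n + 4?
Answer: 2223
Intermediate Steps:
M(n, E) = -1 + n²/4 (M(n, E) = -2 + (n*n + 4)/4 = -2 + (n² + 4)/4 = -2 + (4 + n²)/4 = -2 + (1 + n²/4) = -1 + n²/4)
B(A, U) = -28 + 7*(13 + A)/(-13 + U) (B(A, U) = -28 + 7*((A + 13)/(U - 13)) = -28 + 7*((13 + A)/(-13 + U)) = -28 + 7*(13 + A)/(-13 + U))
V(J, t) = 33 + 2*t (V(J, t) = (t + (-19 + t)) + 52 = (-19 + 2*t) + 52 = 33 + 2*t)
86697/V(B(-1, 14), M(-16/4, O)) = 86697/(33 + 2*(-1 + (-16/4)²/4)) = 86697/(33 + 2*(-1 + (-16*¼)²/4)) = 86697/(33 + 2*(-1 + (¼)*(-4)²)) = 86697/(33 + 2*(-1 + (¼)*16)) = 86697/(33 + 2*(-1 + 4)) = 86697/(33 + 2*3) = 86697/(33 + 6) = 86697/39 = 86697*(1/39) = 2223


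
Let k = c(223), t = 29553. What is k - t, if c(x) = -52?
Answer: -29605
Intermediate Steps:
k = -52
k - t = -52 - 1*29553 = -52 - 29553 = -29605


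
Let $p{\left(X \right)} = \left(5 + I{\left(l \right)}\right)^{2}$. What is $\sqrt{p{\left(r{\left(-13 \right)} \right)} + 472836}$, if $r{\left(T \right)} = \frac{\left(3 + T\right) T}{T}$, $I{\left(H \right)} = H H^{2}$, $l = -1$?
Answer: $2 \sqrt{118213} \approx 687.64$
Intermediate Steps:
$I{\left(H \right)} = H^{3}$
$r{\left(T \right)} = 3 + T$ ($r{\left(T \right)} = \frac{T \left(3 + T\right)}{T} = 3 + T$)
$p{\left(X \right)} = 16$ ($p{\left(X \right)} = \left(5 + \left(-1\right)^{3}\right)^{2} = \left(5 - 1\right)^{2} = 4^{2} = 16$)
$\sqrt{p{\left(r{\left(-13 \right)} \right)} + 472836} = \sqrt{16 + 472836} = \sqrt{472852} = 2 \sqrt{118213}$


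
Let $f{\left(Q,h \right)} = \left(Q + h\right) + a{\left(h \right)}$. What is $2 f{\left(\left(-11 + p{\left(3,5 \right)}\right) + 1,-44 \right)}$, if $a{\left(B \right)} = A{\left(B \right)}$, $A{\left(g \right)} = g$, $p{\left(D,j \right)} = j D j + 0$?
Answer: $-46$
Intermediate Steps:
$p{\left(D,j \right)} = D j^{2}$ ($p{\left(D,j \right)} = D j j + 0 = D j^{2} + 0 = D j^{2}$)
$a{\left(B \right)} = B$
$f{\left(Q,h \right)} = Q + 2 h$ ($f{\left(Q,h \right)} = \left(Q + h\right) + h = Q + 2 h$)
$2 f{\left(\left(-11 + p{\left(3,5 \right)}\right) + 1,-44 \right)} = 2 \left(\left(\left(-11 + 3 \cdot 5^{2}\right) + 1\right) + 2 \left(-44\right)\right) = 2 \left(\left(\left(-11 + 3 \cdot 25\right) + 1\right) - 88\right) = 2 \left(\left(\left(-11 + 75\right) + 1\right) - 88\right) = 2 \left(\left(64 + 1\right) - 88\right) = 2 \left(65 - 88\right) = 2 \left(-23\right) = -46$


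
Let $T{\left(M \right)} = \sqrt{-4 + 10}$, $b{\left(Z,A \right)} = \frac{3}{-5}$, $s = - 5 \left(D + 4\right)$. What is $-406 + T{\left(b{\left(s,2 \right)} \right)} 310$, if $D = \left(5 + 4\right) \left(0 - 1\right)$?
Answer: $-406 + 310 \sqrt{6} \approx 353.34$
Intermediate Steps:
$D = -9$ ($D = 9 \left(-1\right) = -9$)
$s = 25$ ($s = - 5 \left(-9 + 4\right) = \left(-5\right) \left(-5\right) = 25$)
$b{\left(Z,A \right)} = - \frac{3}{5}$ ($b{\left(Z,A \right)} = 3 \left(- \frac{1}{5}\right) = - \frac{3}{5}$)
$T{\left(M \right)} = \sqrt{6}$
$-406 + T{\left(b{\left(s,2 \right)} \right)} 310 = -406 + \sqrt{6} \cdot 310 = -406 + 310 \sqrt{6}$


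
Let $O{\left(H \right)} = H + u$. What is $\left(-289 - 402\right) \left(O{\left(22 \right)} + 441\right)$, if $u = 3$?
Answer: $-322006$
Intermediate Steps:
$O{\left(H \right)} = 3 + H$ ($O{\left(H \right)} = H + 3 = 3 + H$)
$\left(-289 - 402\right) \left(O{\left(22 \right)} + 441\right) = \left(-289 - 402\right) \left(\left(3 + 22\right) + 441\right) = - 691 \left(25 + 441\right) = \left(-691\right) 466 = -322006$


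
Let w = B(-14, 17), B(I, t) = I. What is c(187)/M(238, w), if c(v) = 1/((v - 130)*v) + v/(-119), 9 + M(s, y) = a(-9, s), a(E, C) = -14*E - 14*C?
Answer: 117242/239880795 ≈ 0.00048875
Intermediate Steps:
w = -14
a(E, C) = -14*C - 14*E
M(s, y) = 117 - 14*s (M(s, y) = -9 + (-14*s - 14*(-9)) = -9 + (-14*s + 126) = -9 + (126 - 14*s) = 117 - 14*s)
c(v) = -v/119 + 1/(v*(-130 + v)) (c(v) = 1/((-130 + v)*v) + v*(-1/119) = 1/(v*(-130 + v)) - v/119 = -v/119 + 1/(v*(-130 + v)))
c(187)/M(238, w) = ((1/119)*(119 - 1*187**3 + 130*187**2)/(187*(-130 + 187)))/(117 - 14*238) = ((1/119)*(1/187)*(119 - 1*6539203 + 130*34969)/57)/(117 - 3332) = ((1/119)*(1/187)*(1/57)*(119 - 6539203 + 4545970))/(-3215) = ((1/119)*(1/187)*(1/57)*(-1993114))*(-1/3215) = -117242/74613*(-1/3215) = 117242/239880795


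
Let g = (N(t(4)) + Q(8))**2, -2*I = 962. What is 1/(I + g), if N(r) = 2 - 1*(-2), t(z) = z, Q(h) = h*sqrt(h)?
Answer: -47/30559 + 128*sqrt(2)/30559 ≈ 0.0043856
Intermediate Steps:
Q(h) = h**(3/2)
I = -481 (I = -1/2*962 = -481)
N(r) = 4 (N(r) = 2 + 2 = 4)
g = (4 + 16*sqrt(2))**2 (g = (4 + 8**(3/2))**2 = (4 + 16*sqrt(2))**2 ≈ 709.02)
1/(I + g) = 1/(-481 + (528 + 128*sqrt(2))) = 1/(47 + 128*sqrt(2))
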